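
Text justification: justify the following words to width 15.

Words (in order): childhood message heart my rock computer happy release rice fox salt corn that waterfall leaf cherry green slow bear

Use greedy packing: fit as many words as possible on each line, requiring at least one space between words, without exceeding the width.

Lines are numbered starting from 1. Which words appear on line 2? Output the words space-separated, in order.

Line 1: ['childhood'] (min_width=9, slack=6)
Line 2: ['message', 'heart'] (min_width=13, slack=2)
Line 3: ['my', 'rock'] (min_width=7, slack=8)
Line 4: ['computer', 'happy'] (min_width=14, slack=1)
Line 5: ['release', 'rice'] (min_width=12, slack=3)
Line 6: ['fox', 'salt', 'corn'] (min_width=13, slack=2)
Line 7: ['that', 'waterfall'] (min_width=14, slack=1)
Line 8: ['leaf', 'cherry'] (min_width=11, slack=4)
Line 9: ['green', 'slow', 'bear'] (min_width=15, slack=0)

Answer: message heart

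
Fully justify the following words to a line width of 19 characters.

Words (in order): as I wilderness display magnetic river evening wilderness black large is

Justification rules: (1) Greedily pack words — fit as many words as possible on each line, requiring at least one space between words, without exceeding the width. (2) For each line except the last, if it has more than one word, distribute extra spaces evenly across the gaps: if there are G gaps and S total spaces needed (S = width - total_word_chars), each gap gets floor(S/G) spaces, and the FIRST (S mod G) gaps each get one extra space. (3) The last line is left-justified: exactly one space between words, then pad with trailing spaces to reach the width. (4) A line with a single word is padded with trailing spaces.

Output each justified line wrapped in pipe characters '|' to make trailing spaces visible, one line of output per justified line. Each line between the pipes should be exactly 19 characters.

Answer: |as   I   wilderness|
|display    magnetic|
|river       evening|
|wilderness    black|
|large is           |

Derivation:
Line 1: ['as', 'I', 'wilderness'] (min_width=15, slack=4)
Line 2: ['display', 'magnetic'] (min_width=16, slack=3)
Line 3: ['river', 'evening'] (min_width=13, slack=6)
Line 4: ['wilderness', 'black'] (min_width=16, slack=3)
Line 5: ['large', 'is'] (min_width=8, slack=11)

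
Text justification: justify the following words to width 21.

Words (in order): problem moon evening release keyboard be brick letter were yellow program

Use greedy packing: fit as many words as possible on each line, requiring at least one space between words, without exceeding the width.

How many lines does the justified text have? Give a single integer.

Answer: 4

Derivation:
Line 1: ['problem', 'moon', 'evening'] (min_width=20, slack=1)
Line 2: ['release', 'keyboard', 'be'] (min_width=19, slack=2)
Line 3: ['brick', 'letter', 'were'] (min_width=17, slack=4)
Line 4: ['yellow', 'program'] (min_width=14, slack=7)
Total lines: 4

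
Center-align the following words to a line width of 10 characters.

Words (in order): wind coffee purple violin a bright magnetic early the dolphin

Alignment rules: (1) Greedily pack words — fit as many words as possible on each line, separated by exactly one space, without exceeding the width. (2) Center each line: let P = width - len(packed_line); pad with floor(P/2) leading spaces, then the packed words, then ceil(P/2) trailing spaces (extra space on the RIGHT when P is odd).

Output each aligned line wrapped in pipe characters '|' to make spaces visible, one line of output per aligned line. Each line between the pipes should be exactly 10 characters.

Answer: |   wind   |
|  coffee  |
|  purple  |
| violin a |
|  bright  |
| magnetic |
|early the |
| dolphin  |

Derivation:
Line 1: ['wind'] (min_width=4, slack=6)
Line 2: ['coffee'] (min_width=6, slack=4)
Line 3: ['purple'] (min_width=6, slack=4)
Line 4: ['violin', 'a'] (min_width=8, slack=2)
Line 5: ['bright'] (min_width=6, slack=4)
Line 6: ['magnetic'] (min_width=8, slack=2)
Line 7: ['early', 'the'] (min_width=9, slack=1)
Line 8: ['dolphin'] (min_width=7, slack=3)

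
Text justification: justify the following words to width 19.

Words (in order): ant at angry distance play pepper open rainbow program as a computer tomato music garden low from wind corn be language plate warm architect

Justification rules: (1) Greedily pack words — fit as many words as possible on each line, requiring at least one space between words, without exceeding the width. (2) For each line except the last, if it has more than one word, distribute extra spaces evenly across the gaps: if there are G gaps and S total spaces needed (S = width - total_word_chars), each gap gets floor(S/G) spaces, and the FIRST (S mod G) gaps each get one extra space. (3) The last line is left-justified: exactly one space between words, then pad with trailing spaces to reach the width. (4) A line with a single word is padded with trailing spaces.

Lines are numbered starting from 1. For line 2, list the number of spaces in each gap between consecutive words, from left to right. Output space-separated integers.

Answer: 7

Derivation:
Line 1: ['ant', 'at', 'angry'] (min_width=12, slack=7)
Line 2: ['distance', 'play'] (min_width=13, slack=6)
Line 3: ['pepper', 'open', 'rainbow'] (min_width=19, slack=0)
Line 4: ['program', 'as', 'a'] (min_width=12, slack=7)
Line 5: ['computer', 'tomato'] (min_width=15, slack=4)
Line 6: ['music', 'garden', 'low'] (min_width=16, slack=3)
Line 7: ['from', 'wind', 'corn', 'be'] (min_width=17, slack=2)
Line 8: ['language', 'plate', 'warm'] (min_width=19, slack=0)
Line 9: ['architect'] (min_width=9, slack=10)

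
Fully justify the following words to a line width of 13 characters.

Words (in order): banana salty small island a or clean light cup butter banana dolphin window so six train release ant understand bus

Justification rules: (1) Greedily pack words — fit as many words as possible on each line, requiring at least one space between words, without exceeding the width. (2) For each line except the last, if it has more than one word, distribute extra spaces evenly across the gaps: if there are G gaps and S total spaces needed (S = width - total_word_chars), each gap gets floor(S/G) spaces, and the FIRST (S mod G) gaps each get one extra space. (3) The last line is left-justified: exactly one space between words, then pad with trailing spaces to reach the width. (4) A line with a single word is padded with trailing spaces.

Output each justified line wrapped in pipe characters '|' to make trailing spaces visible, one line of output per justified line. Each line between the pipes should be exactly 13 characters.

Answer: |banana  salty|
|small  island|
|a   or  clean|
|light     cup|
|butter banana|
|dolphin      |
|window so six|
|train release|
|ant          |
|understand   |
|bus          |

Derivation:
Line 1: ['banana', 'salty'] (min_width=12, slack=1)
Line 2: ['small', 'island'] (min_width=12, slack=1)
Line 3: ['a', 'or', 'clean'] (min_width=10, slack=3)
Line 4: ['light', 'cup'] (min_width=9, slack=4)
Line 5: ['butter', 'banana'] (min_width=13, slack=0)
Line 6: ['dolphin'] (min_width=7, slack=6)
Line 7: ['window', 'so', 'six'] (min_width=13, slack=0)
Line 8: ['train', 'release'] (min_width=13, slack=0)
Line 9: ['ant'] (min_width=3, slack=10)
Line 10: ['understand'] (min_width=10, slack=3)
Line 11: ['bus'] (min_width=3, slack=10)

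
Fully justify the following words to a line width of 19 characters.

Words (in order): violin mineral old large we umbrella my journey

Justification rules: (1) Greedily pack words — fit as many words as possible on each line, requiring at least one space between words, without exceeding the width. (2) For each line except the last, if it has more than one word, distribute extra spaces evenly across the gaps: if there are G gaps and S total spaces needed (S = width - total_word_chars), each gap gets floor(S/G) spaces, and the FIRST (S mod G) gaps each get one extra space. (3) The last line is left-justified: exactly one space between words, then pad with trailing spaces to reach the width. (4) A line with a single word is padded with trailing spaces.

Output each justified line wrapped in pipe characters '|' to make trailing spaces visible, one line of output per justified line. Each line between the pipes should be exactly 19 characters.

Answer: |violin  mineral old|
|large  we  umbrella|
|my journey         |

Derivation:
Line 1: ['violin', 'mineral', 'old'] (min_width=18, slack=1)
Line 2: ['large', 'we', 'umbrella'] (min_width=17, slack=2)
Line 3: ['my', 'journey'] (min_width=10, slack=9)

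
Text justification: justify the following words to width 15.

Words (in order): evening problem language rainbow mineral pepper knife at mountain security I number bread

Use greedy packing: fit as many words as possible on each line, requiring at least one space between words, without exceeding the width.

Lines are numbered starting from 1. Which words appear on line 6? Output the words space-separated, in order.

Line 1: ['evening', 'problem'] (min_width=15, slack=0)
Line 2: ['language'] (min_width=8, slack=7)
Line 3: ['rainbow', 'mineral'] (min_width=15, slack=0)
Line 4: ['pepper', 'knife', 'at'] (min_width=15, slack=0)
Line 5: ['mountain'] (min_width=8, slack=7)
Line 6: ['security', 'I'] (min_width=10, slack=5)
Line 7: ['number', 'bread'] (min_width=12, slack=3)

Answer: security I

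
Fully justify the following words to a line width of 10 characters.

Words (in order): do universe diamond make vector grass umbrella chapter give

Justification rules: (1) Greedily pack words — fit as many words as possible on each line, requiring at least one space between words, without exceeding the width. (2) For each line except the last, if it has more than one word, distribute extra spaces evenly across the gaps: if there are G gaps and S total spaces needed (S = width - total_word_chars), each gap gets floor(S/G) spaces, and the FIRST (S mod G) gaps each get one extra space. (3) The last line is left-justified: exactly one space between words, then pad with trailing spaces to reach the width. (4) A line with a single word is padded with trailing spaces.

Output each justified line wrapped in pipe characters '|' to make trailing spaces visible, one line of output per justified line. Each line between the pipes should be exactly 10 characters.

Answer: |do        |
|universe  |
|diamond   |
|make      |
|vector    |
|grass     |
|umbrella  |
|chapter   |
|give      |

Derivation:
Line 1: ['do'] (min_width=2, slack=8)
Line 2: ['universe'] (min_width=8, slack=2)
Line 3: ['diamond'] (min_width=7, slack=3)
Line 4: ['make'] (min_width=4, slack=6)
Line 5: ['vector'] (min_width=6, slack=4)
Line 6: ['grass'] (min_width=5, slack=5)
Line 7: ['umbrella'] (min_width=8, slack=2)
Line 8: ['chapter'] (min_width=7, slack=3)
Line 9: ['give'] (min_width=4, slack=6)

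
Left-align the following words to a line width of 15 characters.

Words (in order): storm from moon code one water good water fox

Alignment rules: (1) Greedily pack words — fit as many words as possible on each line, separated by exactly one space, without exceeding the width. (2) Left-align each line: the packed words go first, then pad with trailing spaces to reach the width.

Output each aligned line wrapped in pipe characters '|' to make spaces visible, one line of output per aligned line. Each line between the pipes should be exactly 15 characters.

Line 1: ['storm', 'from', 'moon'] (min_width=15, slack=0)
Line 2: ['code', 'one', 'water'] (min_width=14, slack=1)
Line 3: ['good', 'water', 'fox'] (min_width=14, slack=1)

Answer: |storm from moon|
|code one water |
|good water fox |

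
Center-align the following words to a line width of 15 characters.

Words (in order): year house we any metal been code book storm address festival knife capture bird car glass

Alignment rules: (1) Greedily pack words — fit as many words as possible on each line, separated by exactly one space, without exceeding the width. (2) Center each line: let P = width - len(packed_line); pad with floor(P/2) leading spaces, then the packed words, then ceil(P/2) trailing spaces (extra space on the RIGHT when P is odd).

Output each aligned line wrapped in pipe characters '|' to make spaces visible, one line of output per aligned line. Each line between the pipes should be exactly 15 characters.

Answer: | year house we |
|any metal been |
|code book storm|
|    address    |
|festival knife |
| capture bird  |
|   car glass   |

Derivation:
Line 1: ['year', 'house', 'we'] (min_width=13, slack=2)
Line 2: ['any', 'metal', 'been'] (min_width=14, slack=1)
Line 3: ['code', 'book', 'storm'] (min_width=15, slack=0)
Line 4: ['address'] (min_width=7, slack=8)
Line 5: ['festival', 'knife'] (min_width=14, slack=1)
Line 6: ['capture', 'bird'] (min_width=12, slack=3)
Line 7: ['car', 'glass'] (min_width=9, slack=6)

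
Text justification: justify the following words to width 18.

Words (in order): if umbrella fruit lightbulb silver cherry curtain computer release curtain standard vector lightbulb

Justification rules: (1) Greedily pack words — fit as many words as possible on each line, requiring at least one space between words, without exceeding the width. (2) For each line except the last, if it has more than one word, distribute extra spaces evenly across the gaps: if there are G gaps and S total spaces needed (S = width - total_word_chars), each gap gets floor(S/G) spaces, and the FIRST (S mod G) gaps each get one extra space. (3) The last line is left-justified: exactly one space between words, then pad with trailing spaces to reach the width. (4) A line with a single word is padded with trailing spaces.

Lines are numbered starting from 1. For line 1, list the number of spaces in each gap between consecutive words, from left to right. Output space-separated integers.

Answer: 2 1

Derivation:
Line 1: ['if', 'umbrella', 'fruit'] (min_width=17, slack=1)
Line 2: ['lightbulb', 'silver'] (min_width=16, slack=2)
Line 3: ['cherry', 'curtain'] (min_width=14, slack=4)
Line 4: ['computer', 'release'] (min_width=16, slack=2)
Line 5: ['curtain', 'standard'] (min_width=16, slack=2)
Line 6: ['vector', 'lightbulb'] (min_width=16, slack=2)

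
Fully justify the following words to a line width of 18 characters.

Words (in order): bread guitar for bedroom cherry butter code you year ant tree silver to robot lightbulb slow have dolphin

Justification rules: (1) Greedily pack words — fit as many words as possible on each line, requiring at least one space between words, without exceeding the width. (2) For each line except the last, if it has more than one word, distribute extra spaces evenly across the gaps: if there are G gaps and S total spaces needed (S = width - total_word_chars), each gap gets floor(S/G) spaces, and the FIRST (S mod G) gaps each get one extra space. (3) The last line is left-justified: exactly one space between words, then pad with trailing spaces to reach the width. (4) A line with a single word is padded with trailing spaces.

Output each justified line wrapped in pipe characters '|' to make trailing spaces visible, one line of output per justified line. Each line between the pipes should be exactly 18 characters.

Line 1: ['bread', 'guitar', 'for'] (min_width=16, slack=2)
Line 2: ['bedroom', 'cherry'] (min_width=14, slack=4)
Line 3: ['butter', 'code', 'you'] (min_width=15, slack=3)
Line 4: ['year', 'ant', 'tree'] (min_width=13, slack=5)
Line 5: ['silver', 'to', 'robot'] (min_width=15, slack=3)
Line 6: ['lightbulb', 'slow'] (min_width=14, slack=4)
Line 7: ['have', 'dolphin'] (min_width=12, slack=6)

Answer: |bread  guitar  for|
|bedroom     cherry|
|butter   code  you|
|year    ant   tree|
|silver   to  robot|
|lightbulb     slow|
|have dolphin      |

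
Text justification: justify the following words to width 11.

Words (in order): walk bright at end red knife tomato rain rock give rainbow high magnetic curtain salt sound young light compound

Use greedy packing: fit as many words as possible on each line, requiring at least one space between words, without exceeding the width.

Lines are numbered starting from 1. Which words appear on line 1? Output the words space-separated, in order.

Line 1: ['walk', 'bright'] (min_width=11, slack=0)
Line 2: ['at', 'end', 'red'] (min_width=10, slack=1)
Line 3: ['knife'] (min_width=5, slack=6)
Line 4: ['tomato', 'rain'] (min_width=11, slack=0)
Line 5: ['rock', 'give'] (min_width=9, slack=2)
Line 6: ['rainbow'] (min_width=7, slack=4)
Line 7: ['high'] (min_width=4, slack=7)
Line 8: ['magnetic'] (min_width=8, slack=3)
Line 9: ['curtain'] (min_width=7, slack=4)
Line 10: ['salt', 'sound'] (min_width=10, slack=1)
Line 11: ['young', 'light'] (min_width=11, slack=0)
Line 12: ['compound'] (min_width=8, slack=3)

Answer: walk bright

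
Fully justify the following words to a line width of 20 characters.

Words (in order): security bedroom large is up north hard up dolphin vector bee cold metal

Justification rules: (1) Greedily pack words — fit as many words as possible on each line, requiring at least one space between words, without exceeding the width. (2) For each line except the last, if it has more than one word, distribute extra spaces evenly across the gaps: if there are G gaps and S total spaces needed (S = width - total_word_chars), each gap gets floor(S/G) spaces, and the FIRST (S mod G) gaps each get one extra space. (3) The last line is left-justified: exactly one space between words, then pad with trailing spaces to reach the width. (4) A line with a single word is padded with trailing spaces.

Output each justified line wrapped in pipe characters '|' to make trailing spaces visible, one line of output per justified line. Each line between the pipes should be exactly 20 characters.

Line 1: ['security', 'bedroom'] (min_width=16, slack=4)
Line 2: ['large', 'is', 'up', 'north'] (min_width=17, slack=3)
Line 3: ['hard', 'up', 'dolphin'] (min_width=15, slack=5)
Line 4: ['vector', 'bee', 'cold'] (min_width=15, slack=5)
Line 5: ['metal'] (min_width=5, slack=15)

Answer: |security     bedroom|
|large  is  up  north|
|hard    up   dolphin|
|vector    bee   cold|
|metal               |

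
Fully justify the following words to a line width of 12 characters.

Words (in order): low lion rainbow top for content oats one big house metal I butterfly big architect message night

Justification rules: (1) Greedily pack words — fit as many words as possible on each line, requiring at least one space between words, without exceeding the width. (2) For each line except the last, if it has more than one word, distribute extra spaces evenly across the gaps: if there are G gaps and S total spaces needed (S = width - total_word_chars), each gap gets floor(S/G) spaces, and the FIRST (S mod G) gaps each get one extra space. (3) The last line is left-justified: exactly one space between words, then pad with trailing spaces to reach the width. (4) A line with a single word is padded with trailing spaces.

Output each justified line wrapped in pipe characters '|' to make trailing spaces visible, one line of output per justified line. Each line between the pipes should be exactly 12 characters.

Answer: |low     lion|
|rainbow  top|
|for  content|
|oats one big|
|house  metal|
|I  butterfly|
|big         |
|architect   |
|message     |
|night       |

Derivation:
Line 1: ['low', 'lion'] (min_width=8, slack=4)
Line 2: ['rainbow', 'top'] (min_width=11, slack=1)
Line 3: ['for', 'content'] (min_width=11, slack=1)
Line 4: ['oats', 'one', 'big'] (min_width=12, slack=0)
Line 5: ['house', 'metal'] (min_width=11, slack=1)
Line 6: ['I', 'butterfly'] (min_width=11, slack=1)
Line 7: ['big'] (min_width=3, slack=9)
Line 8: ['architect'] (min_width=9, slack=3)
Line 9: ['message'] (min_width=7, slack=5)
Line 10: ['night'] (min_width=5, slack=7)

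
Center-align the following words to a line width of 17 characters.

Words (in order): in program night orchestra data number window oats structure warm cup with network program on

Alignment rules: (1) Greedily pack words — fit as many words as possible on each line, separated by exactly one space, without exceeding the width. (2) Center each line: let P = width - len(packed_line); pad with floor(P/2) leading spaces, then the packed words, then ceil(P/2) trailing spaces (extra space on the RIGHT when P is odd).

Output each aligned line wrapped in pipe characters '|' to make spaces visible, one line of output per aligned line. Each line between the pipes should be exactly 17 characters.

Answer: |in program night |
| orchestra data  |
|  number window  |
| oats structure  |
|  warm cup with  |
| network program |
|       on        |

Derivation:
Line 1: ['in', 'program', 'night'] (min_width=16, slack=1)
Line 2: ['orchestra', 'data'] (min_width=14, slack=3)
Line 3: ['number', 'window'] (min_width=13, slack=4)
Line 4: ['oats', 'structure'] (min_width=14, slack=3)
Line 5: ['warm', 'cup', 'with'] (min_width=13, slack=4)
Line 6: ['network', 'program'] (min_width=15, slack=2)
Line 7: ['on'] (min_width=2, slack=15)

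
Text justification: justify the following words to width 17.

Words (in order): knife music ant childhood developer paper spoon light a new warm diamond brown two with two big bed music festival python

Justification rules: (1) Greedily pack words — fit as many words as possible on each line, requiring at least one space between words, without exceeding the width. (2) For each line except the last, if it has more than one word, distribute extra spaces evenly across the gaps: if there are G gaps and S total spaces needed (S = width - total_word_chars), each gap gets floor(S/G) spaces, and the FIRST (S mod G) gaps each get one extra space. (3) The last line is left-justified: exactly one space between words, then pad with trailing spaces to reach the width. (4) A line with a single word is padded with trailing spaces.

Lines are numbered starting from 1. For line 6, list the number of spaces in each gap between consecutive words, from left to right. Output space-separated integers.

Answer: 3 2

Derivation:
Line 1: ['knife', 'music', 'ant'] (min_width=15, slack=2)
Line 2: ['childhood'] (min_width=9, slack=8)
Line 3: ['developer', 'paper'] (min_width=15, slack=2)
Line 4: ['spoon', 'light', 'a', 'new'] (min_width=17, slack=0)
Line 5: ['warm', 'diamond'] (min_width=12, slack=5)
Line 6: ['brown', 'two', 'with'] (min_width=14, slack=3)
Line 7: ['two', 'big', 'bed', 'music'] (min_width=17, slack=0)
Line 8: ['festival', 'python'] (min_width=15, slack=2)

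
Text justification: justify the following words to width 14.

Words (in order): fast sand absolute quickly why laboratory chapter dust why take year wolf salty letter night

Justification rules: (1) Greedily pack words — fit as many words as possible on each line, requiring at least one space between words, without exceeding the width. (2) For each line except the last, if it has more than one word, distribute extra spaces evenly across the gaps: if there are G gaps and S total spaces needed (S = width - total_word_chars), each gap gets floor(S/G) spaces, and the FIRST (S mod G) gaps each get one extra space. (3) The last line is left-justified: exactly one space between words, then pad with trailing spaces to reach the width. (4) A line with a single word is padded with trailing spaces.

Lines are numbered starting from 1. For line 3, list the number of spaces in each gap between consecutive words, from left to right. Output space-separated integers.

Answer: 4

Derivation:
Line 1: ['fast', 'sand'] (min_width=9, slack=5)
Line 2: ['absolute'] (min_width=8, slack=6)
Line 3: ['quickly', 'why'] (min_width=11, slack=3)
Line 4: ['laboratory'] (min_width=10, slack=4)
Line 5: ['chapter', 'dust'] (min_width=12, slack=2)
Line 6: ['why', 'take', 'year'] (min_width=13, slack=1)
Line 7: ['wolf', 'salty'] (min_width=10, slack=4)
Line 8: ['letter', 'night'] (min_width=12, slack=2)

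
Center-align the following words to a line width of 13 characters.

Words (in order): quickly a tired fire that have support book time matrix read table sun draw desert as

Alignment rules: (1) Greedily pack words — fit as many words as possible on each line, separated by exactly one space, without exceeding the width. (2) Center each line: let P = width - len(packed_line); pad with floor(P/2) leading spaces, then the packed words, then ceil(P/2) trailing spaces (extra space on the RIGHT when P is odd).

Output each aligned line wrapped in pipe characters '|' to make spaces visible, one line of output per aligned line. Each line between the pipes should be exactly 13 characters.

Line 1: ['quickly', 'a'] (min_width=9, slack=4)
Line 2: ['tired', 'fire'] (min_width=10, slack=3)
Line 3: ['that', 'have'] (min_width=9, slack=4)
Line 4: ['support', 'book'] (min_width=12, slack=1)
Line 5: ['time', 'matrix'] (min_width=11, slack=2)
Line 6: ['read', 'table'] (min_width=10, slack=3)
Line 7: ['sun', 'draw'] (min_width=8, slack=5)
Line 8: ['desert', 'as'] (min_width=9, slack=4)

Answer: |  quickly a  |
| tired fire  |
|  that have  |
|support book |
| time matrix |
| read table  |
|  sun draw   |
|  desert as  |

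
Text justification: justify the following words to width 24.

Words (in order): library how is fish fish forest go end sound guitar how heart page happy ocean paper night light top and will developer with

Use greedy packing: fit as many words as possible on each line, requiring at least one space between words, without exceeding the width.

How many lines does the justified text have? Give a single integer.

Answer: 6

Derivation:
Line 1: ['library', 'how', 'is', 'fish', 'fish'] (min_width=24, slack=0)
Line 2: ['forest', 'go', 'end', 'sound'] (min_width=19, slack=5)
Line 3: ['guitar', 'how', 'heart', 'page'] (min_width=21, slack=3)
Line 4: ['happy', 'ocean', 'paper', 'night'] (min_width=23, slack=1)
Line 5: ['light', 'top', 'and', 'will'] (min_width=18, slack=6)
Line 6: ['developer', 'with'] (min_width=14, slack=10)
Total lines: 6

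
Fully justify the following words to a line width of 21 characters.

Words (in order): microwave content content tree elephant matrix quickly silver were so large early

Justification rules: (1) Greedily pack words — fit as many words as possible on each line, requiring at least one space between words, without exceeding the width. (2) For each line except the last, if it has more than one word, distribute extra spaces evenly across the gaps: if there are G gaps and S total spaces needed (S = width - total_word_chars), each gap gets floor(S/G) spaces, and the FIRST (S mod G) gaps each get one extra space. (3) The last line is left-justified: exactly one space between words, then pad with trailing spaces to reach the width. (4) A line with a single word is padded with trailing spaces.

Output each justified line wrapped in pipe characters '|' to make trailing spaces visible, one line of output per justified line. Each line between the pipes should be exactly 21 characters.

Answer: |microwave     content|
|content tree elephant|
|matrix quickly silver|
|were so large early  |

Derivation:
Line 1: ['microwave', 'content'] (min_width=17, slack=4)
Line 2: ['content', 'tree', 'elephant'] (min_width=21, slack=0)
Line 3: ['matrix', 'quickly', 'silver'] (min_width=21, slack=0)
Line 4: ['were', 'so', 'large', 'early'] (min_width=19, slack=2)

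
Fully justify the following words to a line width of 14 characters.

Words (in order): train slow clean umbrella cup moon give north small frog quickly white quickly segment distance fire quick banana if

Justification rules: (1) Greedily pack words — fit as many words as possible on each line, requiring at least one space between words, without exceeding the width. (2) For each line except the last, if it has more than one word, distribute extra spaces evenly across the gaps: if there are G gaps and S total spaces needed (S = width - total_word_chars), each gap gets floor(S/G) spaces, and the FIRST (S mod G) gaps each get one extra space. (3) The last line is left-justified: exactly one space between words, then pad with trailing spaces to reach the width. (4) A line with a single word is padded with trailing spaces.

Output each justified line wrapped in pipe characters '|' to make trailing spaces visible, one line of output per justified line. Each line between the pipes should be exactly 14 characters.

Line 1: ['train', 'slow'] (min_width=10, slack=4)
Line 2: ['clean', 'umbrella'] (min_width=14, slack=0)
Line 3: ['cup', 'moon', 'give'] (min_width=13, slack=1)
Line 4: ['north', 'small'] (min_width=11, slack=3)
Line 5: ['frog', 'quickly'] (min_width=12, slack=2)
Line 6: ['white', 'quickly'] (min_width=13, slack=1)
Line 7: ['segment'] (min_width=7, slack=7)
Line 8: ['distance', 'fire'] (min_width=13, slack=1)
Line 9: ['quick', 'banana'] (min_width=12, slack=2)
Line 10: ['if'] (min_width=2, slack=12)

Answer: |train     slow|
|clean umbrella|
|cup  moon give|
|north    small|
|frog   quickly|
|white  quickly|
|segment       |
|distance  fire|
|quick   banana|
|if            |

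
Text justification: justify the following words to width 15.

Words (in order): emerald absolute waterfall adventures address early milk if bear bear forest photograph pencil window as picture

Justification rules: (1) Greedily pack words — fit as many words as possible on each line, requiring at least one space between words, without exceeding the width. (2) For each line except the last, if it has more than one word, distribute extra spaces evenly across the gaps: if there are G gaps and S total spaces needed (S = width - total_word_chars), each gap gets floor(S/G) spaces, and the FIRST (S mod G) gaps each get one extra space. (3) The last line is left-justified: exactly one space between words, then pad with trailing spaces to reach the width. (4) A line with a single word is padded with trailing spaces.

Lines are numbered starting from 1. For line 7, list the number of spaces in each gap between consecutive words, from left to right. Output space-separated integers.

Answer: 5

Derivation:
Line 1: ['emerald'] (min_width=7, slack=8)
Line 2: ['absolute'] (min_width=8, slack=7)
Line 3: ['waterfall'] (min_width=9, slack=6)
Line 4: ['adventures'] (min_width=10, slack=5)
Line 5: ['address', 'early'] (min_width=13, slack=2)
Line 6: ['milk', 'if', 'bear'] (min_width=12, slack=3)
Line 7: ['bear', 'forest'] (min_width=11, slack=4)
Line 8: ['photograph'] (min_width=10, slack=5)
Line 9: ['pencil', 'window'] (min_width=13, slack=2)
Line 10: ['as', 'picture'] (min_width=10, slack=5)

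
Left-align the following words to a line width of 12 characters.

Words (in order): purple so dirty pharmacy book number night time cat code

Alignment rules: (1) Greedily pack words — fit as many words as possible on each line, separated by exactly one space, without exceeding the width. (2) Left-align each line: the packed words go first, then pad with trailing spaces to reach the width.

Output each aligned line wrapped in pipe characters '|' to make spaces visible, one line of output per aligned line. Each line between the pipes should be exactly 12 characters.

Line 1: ['purple', 'so'] (min_width=9, slack=3)
Line 2: ['dirty'] (min_width=5, slack=7)
Line 3: ['pharmacy'] (min_width=8, slack=4)
Line 4: ['book', 'number'] (min_width=11, slack=1)
Line 5: ['night', 'time'] (min_width=10, slack=2)
Line 6: ['cat', 'code'] (min_width=8, slack=4)

Answer: |purple so   |
|dirty       |
|pharmacy    |
|book number |
|night time  |
|cat code    |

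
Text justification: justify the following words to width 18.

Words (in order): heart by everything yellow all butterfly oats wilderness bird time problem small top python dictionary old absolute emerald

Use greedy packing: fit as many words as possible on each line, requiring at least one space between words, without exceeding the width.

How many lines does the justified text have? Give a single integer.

Answer: 8

Derivation:
Line 1: ['heart', 'by'] (min_width=8, slack=10)
Line 2: ['everything', 'yellow'] (min_width=17, slack=1)
Line 3: ['all', 'butterfly', 'oats'] (min_width=18, slack=0)
Line 4: ['wilderness', 'bird'] (min_width=15, slack=3)
Line 5: ['time', 'problem', 'small'] (min_width=18, slack=0)
Line 6: ['top', 'python'] (min_width=10, slack=8)
Line 7: ['dictionary', 'old'] (min_width=14, slack=4)
Line 8: ['absolute', 'emerald'] (min_width=16, slack=2)
Total lines: 8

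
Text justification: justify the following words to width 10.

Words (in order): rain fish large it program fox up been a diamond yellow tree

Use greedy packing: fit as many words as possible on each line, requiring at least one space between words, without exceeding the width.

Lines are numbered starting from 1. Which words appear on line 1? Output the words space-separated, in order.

Answer: rain fish

Derivation:
Line 1: ['rain', 'fish'] (min_width=9, slack=1)
Line 2: ['large', 'it'] (min_width=8, slack=2)
Line 3: ['program'] (min_width=7, slack=3)
Line 4: ['fox', 'up'] (min_width=6, slack=4)
Line 5: ['been', 'a'] (min_width=6, slack=4)
Line 6: ['diamond'] (min_width=7, slack=3)
Line 7: ['yellow'] (min_width=6, slack=4)
Line 8: ['tree'] (min_width=4, slack=6)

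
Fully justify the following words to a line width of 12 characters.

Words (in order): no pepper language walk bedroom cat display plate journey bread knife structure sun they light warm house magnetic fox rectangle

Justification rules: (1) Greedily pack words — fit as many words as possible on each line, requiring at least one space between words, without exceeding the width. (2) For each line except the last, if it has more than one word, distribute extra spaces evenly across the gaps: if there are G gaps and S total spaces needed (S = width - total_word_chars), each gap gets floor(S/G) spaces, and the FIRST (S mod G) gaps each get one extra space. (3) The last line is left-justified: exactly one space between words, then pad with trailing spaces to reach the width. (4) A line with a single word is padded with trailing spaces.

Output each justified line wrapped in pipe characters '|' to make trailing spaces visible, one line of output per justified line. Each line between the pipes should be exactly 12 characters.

Line 1: ['no', 'pepper'] (min_width=9, slack=3)
Line 2: ['language'] (min_width=8, slack=4)
Line 3: ['walk', 'bedroom'] (min_width=12, slack=0)
Line 4: ['cat', 'display'] (min_width=11, slack=1)
Line 5: ['plate'] (min_width=5, slack=7)
Line 6: ['journey'] (min_width=7, slack=5)
Line 7: ['bread', 'knife'] (min_width=11, slack=1)
Line 8: ['structure'] (min_width=9, slack=3)
Line 9: ['sun', 'they'] (min_width=8, slack=4)
Line 10: ['light', 'warm'] (min_width=10, slack=2)
Line 11: ['house'] (min_width=5, slack=7)
Line 12: ['magnetic', 'fox'] (min_width=12, slack=0)
Line 13: ['rectangle'] (min_width=9, slack=3)

Answer: |no    pepper|
|language    |
|walk bedroom|
|cat  display|
|plate       |
|journey     |
|bread  knife|
|structure   |
|sun     they|
|light   warm|
|house       |
|magnetic fox|
|rectangle   |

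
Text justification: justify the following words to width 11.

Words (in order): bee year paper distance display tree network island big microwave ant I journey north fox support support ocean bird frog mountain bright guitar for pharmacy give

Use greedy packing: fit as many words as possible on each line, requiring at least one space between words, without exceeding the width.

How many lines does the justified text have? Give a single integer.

Line 1: ['bee', 'year'] (min_width=8, slack=3)
Line 2: ['paper'] (min_width=5, slack=6)
Line 3: ['distance'] (min_width=8, slack=3)
Line 4: ['display'] (min_width=7, slack=4)
Line 5: ['tree'] (min_width=4, slack=7)
Line 6: ['network'] (min_width=7, slack=4)
Line 7: ['island', 'big'] (min_width=10, slack=1)
Line 8: ['microwave'] (min_width=9, slack=2)
Line 9: ['ant', 'I'] (min_width=5, slack=6)
Line 10: ['journey'] (min_width=7, slack=4)
Line 11: ['north', 'fox'] (min_width=9, slack=2)
Line 12: ['support'] (min_width=7, slack=4)
Line 13: ['support'] (min_width=7, slack=4)
Line 14: ['ocean', 'bird'] (min_width=10, slack=1)
Line 15: ['frog'] (min_width=4, slack=7)
Line 16: ['mountain'] (min_width=8, slack=3)
Line 17: ['bright'] (min_width=6, slack=5)
Line 18: ['guitar', 'for'] (min_width=10, slack=1)
Line 19: ['pharmacy'] (min_width=8, slack=3)
Line 20: ['give'] (min_width=4, slack=7)
Total lines: 20

Answer: 20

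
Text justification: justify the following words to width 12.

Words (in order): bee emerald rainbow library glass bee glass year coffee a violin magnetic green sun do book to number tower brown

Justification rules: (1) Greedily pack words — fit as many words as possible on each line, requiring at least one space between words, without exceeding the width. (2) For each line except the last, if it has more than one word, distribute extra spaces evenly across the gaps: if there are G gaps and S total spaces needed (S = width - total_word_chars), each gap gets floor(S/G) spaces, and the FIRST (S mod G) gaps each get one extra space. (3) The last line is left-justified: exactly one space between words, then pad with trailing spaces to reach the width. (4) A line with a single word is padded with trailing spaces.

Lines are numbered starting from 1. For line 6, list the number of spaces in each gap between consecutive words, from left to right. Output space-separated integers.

Answer: 5

Derivation:
Line 1: ['bee', 'emerald'] (min_width=11, slack=1)
Line 2: ['rainbow'] (min_width=7, slack=5)
Line 3: ['library'] (min_width=7, slack=5)
Line 4: ['glass', 'bee'] (min_width=9, slack=3)
Line 5: ['glass', 'year'] (min_width=10, slack=2)
Line 6: ['coffee', 'a'] (min_width=8, slack=4)
Line 7: ['violin'] (min_width=6, slack=6)
Line 8: ['magnetic'] (min_width=8, slack=4)
Line 9: ['green', 'sun', 'do'] (min_width=12, slack=0)
Line 10: ['book', 'to'] (min_width=7, slack=5)
Line 11: ['number', 'tower'] (min_width=12, slack=0)
Line 12: ['brown'] (min_width=5, slack=7)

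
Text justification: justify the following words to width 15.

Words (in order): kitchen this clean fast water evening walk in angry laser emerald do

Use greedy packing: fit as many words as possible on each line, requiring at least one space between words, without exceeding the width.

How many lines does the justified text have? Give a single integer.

Answer: 6

Derivation:
Line 1: ['kitchen', 'this'] (min_width=12, slack=3)
Line 2: ['clean', 'fast'] (min_width=10, slack=5)
Line 3: ['water', 'evening'] (min_width=13, slack=2)
Line 4: ['walk', 'in', 'angry'] (min_width=13, slack=2)
Line 5: ['laser', 'emerald'] (min_width=13, slack=2)
Line 6: ['do'] (min_width=2, slack=13)
Total lines: 6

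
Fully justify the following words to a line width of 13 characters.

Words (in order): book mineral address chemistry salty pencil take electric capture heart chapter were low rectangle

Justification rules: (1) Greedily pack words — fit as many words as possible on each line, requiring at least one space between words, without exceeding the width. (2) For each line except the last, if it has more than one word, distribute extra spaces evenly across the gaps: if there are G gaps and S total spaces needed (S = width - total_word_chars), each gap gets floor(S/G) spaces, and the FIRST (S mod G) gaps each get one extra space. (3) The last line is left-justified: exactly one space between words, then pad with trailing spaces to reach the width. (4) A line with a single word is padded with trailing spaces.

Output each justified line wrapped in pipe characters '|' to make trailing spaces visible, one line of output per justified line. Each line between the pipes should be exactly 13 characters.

Answer: |book  mineral|
|address      |
|chemistry    |
|salty  pencil|
|take electric|
|capture heart|
|chapter  were|
|low rectangle|

Derivation:
Line 1: ['book', 'mineral'] (min_width=12, slack=1)
Line 2: ['address'] (min_width=7, slack=6)
Line 3: ['chemistry'] (min_width=9, slack=4)
Line 4: ['salty', 'pencil'] (min_width=12, slack=1)
Line 5: ['take', 'electric'] (min_width=13, slack=0)
Line 6: ['capture', 'heart'] (min_width=13, slack=0)
Line 7: ['chapter', 'were'] (min_width=12, slack=1)
Line 8: ['low', 'rectangle'] (min_width=13, slack=0)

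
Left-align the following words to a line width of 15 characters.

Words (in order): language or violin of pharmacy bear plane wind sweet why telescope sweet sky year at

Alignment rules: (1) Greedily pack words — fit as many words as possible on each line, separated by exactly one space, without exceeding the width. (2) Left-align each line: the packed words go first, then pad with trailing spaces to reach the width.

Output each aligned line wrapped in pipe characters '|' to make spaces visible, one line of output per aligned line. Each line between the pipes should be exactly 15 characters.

Line 1: ['language', 'or'] (min_width=11, slack=4)
Line 2: ['violin', 'of'] (min_width=9, slack=6)
Line 3: ['pharmacy', 'bear'] (min_width=13, slack=2)
Line 4: ['plane', 'wind'] (min_width=10, slack=5)
Line 5: ['sweet', 'why'] (min_width=9, slack=6)
Line 6: ['telescope', 'sweet'] (min_width=15, slack=0)
Line 7: ['sky', 'year', 'at'] (min_width=11, slack=4)

Answer: |language or    |
|violin of      |
|pharmacy bear  |
|plane wind     |
|sweet why      |
|telescope sweet|
|sky year at    |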